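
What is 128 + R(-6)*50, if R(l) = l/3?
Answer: 28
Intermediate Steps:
R(l) = l/3 (R(l) = l*(⅓) = l/3)
128 + R(-6)*50 = 128 + ((⅓)*(-6))*50 = 128 - 2*50 = 128 - 100 = 28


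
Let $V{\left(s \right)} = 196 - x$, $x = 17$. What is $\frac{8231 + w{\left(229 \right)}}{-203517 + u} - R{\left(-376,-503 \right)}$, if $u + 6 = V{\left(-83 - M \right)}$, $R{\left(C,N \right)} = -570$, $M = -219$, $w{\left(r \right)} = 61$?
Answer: $\frac{28974447}{50836} \approx 569.96$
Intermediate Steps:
$V{\left(s \right)} = 179$ ($V{\left(s \right)} = 196 - 17 = 179$)
$u = 173$ ($u = -6 + 179 = 173$)
$\frac{8231 + w{\left(229 \right)}}{-203517 + u} - R{\left(-376,-503 \right)} = \frac{8231 + 61}{-203517 + 173} - -570 = \frac{8292}{-203344} + 570 = 8292 \left(- \frac{1}{203344}\right) + 570 = - \frac{2073}{50836} + 570 = \frac{28974447}{50836}$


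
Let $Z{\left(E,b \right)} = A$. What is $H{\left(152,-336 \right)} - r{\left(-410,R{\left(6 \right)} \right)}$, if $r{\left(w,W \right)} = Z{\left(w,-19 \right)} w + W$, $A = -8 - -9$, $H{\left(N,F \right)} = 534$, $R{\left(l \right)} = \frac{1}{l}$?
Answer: $\frac{5663}{6} \approx 943.83$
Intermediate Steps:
$A = 1$ ($A = -8 + 9 = 1$)
$Z{\left(E,b \right)} = 1$
$r{\left(w,W \right)} = W + w$ ($r{\left(w,W \right)} = 1 w + W = w + W = W + w$)
$H{\left(152,-336 \right)} - r{\left(-410,R{\left(6 \right)} \right)} = 534 - \left(\frac{1}{6} - 410\right) = 534 - - \frac{2459}{6} = 534 + \frac{2459}{6} = \frac{5663}{6}$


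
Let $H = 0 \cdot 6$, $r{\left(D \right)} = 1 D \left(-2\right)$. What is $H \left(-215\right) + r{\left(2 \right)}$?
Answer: $-4$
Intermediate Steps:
$r{\left(D \right)} = - 2 D$ ($r{\left(D \right)} = D \left(-2\right) = - 2 D$)
$H = 0$
$H \left(-215\right) + r{\left(2 \right)} = 0 \left(-215\right) - 4 = 0 - 4 = -4$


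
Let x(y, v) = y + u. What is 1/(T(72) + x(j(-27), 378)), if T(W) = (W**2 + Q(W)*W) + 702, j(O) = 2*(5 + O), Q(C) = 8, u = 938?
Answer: 1/7356 ≈ 0.00013594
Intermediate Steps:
j(O) = 10 + 2*O
x(y, v) = 938 + y (x(y, v) = y + 938 = 938 + y)
T(W) = 702 + W**2 + 8*W (T(W) = (W**2 + 8*W) + 702 = 702 + W**2 + 8*W)
1/(T(72) + x(j(-27), 378)) = 1/((702 + 72**2 + 8*72) + (938 + (10 + 2*(-27)))) = 1/((702 + 5184 + 576) + (938 + (10 - 54))) = 1/(6462 + (938 - 44)) = 1/(6462 + 894) = 1/7356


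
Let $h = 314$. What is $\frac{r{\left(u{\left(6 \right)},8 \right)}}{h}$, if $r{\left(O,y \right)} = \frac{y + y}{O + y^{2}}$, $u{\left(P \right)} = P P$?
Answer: $\frac{2}{3925} \approx 0.00050955$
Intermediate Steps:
$u{\left(P \right)} = P^{2}$
$r{\left(O,y \right)} = \frac{2 y}{O + y^{2}}$
$\frac{r{\left(u{\left(6 \right)},8 \right)}}{h} = \frac{2 \cdot 8 \frac{1}{6^{2} + 8^{2}}}{314} = 2 \cdot 8 \frac{1}{36 + 64} \cdot \frac{1}{314} = 2 \cdot 8 \cdot \frac{1}{100} \cdot \frac{1}{314} = \frac{4}{25} \cdot \frac{1}{314} = \frac{2}{3925}$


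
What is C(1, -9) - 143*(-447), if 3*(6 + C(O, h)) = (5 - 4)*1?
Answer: 191746/3 ≈ 63915.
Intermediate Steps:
C(O, h) = -17/3 (C(O, h) = -6 + ((5 - 4)*1)/3 = -6 + (1*1)/3 = -6 + (1/3)*1 = -6 + 1/3 = -17/3)
C(1, -9) - 143*(-447) = -17/3 - 143*(-447) = -17/3 + 63921 = 191746/3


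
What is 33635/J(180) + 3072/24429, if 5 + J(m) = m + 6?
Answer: 274075149/1473883 ≈ 185.95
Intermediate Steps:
J(m) = 1 + m (J(m) = -5 + (m + 6) = -5 + (6 + m) = 1 + m)
33635/J(180) + 3072/24429 = 33635/(1 + 180) + 3072/24429 = 33635/181 + 3072*(1/24429) = 33635*(1/181) + 1024/8143 = 33635/181 + 1024/8143 = 274075149/1473883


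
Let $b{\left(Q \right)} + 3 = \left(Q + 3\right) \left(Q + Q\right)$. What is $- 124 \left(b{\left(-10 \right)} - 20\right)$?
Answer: $-14508$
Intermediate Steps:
$b{\left(Q \right)} = -3 + 2 Q \left(3 + Q\right)$ ($b{\left(Q \right)} = -3 + \left(Q + 3\right) \left(Q + Q\right) = -3 + \left(3 + Q\right) 2 Q = -3 + 2 Q \left(3 + Q\right)$)
$- 124 \left(b{\left(-10 \right)} - 20\right) = - 124 \left(\left(-3 + 2 \left(-10\right)^{2} + 6 \left(-10\right)\right) - 20\right) = - 124 \left(\left(-3 + 2 \cdot 100 - 60\right) - 20\right) = - 124 \left(\left(-3 + 200 - 60\right) - 20\right) = - 124 \left(137 - 20\right) = \left(-124\right) 117 = -14508$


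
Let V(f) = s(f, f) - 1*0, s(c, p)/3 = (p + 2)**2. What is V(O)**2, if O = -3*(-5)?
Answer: 751689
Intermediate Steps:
s(c, p) = 3*(2 + p)**2 (s(c, p) = 3*(p + 2)**2 = 3*(2 + p)**2)
O = 15
V(f) = 3*(2 + f)**2 (V(f) = 3*(2 + f)**2 - 1*0 = 3*(2 + f)**2 + 0 = 3*(2 + f)**2)
V(O)**2 = (3*(2 + 15)**2)**2 = (3*17**2)**2 = (3*289)**2 = 867**2 = 751689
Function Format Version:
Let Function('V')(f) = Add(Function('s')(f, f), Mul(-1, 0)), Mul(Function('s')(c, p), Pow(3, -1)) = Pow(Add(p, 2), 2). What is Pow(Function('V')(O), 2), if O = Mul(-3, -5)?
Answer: 751689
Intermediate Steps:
Function('s')(c, p) = Mul(3, Pow(Add(2, p), 2)) (Function('s')(c, p) = Mul(3, Pow(Add(p, 2), 2)) = Mul(3, Pow(Add(2, p), 2)))
O = 15
Function('V')(f) = Mul(3, Pow(Add(2, f), 2)) (Function('V')(f) = Add(Mul(3, Pow(Add(2, f), 2)), Mul(-1, 0)) = Add(Mul(3, Pow(Add(2, f), 2)), 0) = Mul(3, Pow(Add(2, f), 2)))
Pow(Function('V')(O), 2) = Pow(Mul(3, Pow(Add(2, 15), 2)), 2) = Pow(Mul(3, Pow(17, 2)), 2) = Pow(Mul(3, 289), 2) = Pow(867, 2) = 751689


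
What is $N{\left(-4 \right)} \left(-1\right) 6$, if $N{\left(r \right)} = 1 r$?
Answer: $24$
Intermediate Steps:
$N{\left(r \right)} = r$
$N{\left(-4 \right)} \left(-1\right) 6 = \left(-4\right) \left(-1\right) 6 = 4 \cdot 6 = 24$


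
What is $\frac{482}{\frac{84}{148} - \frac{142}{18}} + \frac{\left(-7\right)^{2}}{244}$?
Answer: $- \frac{19522001}{297436} \approx -65.634$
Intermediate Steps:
$\frac{482}{\frac{84}{148} - \frac{142}{18}} + \frac{\left(-7\right)^{2}}{244} = \frac{482}{84 \cdot \frac{1}{148} - \frac{71}{9}} + 49 \cdot \frac{1}{244} = \frac{482}{\frac{21}{37} - \frac{71}{9}} + \frac{49}{244} = \frac{482}{- \frac{2438}{333}} + \frac{49}{244} = 482 \left(- \frac{333}{2438}\right) + \frac{49}{244} = - \frac{80253}{1219} + \frac{49}{244} = - \frac{19522001}{297436}$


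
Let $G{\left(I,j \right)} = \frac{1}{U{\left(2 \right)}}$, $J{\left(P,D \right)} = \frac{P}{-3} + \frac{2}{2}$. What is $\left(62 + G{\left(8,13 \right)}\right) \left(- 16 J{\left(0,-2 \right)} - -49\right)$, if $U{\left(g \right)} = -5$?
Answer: $\frac{10197}{5} \approx 2039.4$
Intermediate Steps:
$J{\left(P,D \right)} = 1 - \frac{P}{3}$ ($J{\left(P,D \right)} = P \left(- \frac{1}{3}\right) + 2 \cdot \frac{1}{2} = - \frac{P}{3} + 1 = 1 - \frac{P}{3}$)
$G{\left(I,j \right)} = - \frac{1}{5}$ ($G{\left(I,j \right)} = \frac{1}{-5} = - \frac{1}{5}$)
$\left(62 + G{\left(8,13 \right)}\right) \left(- 16 J{\left(0,-2 \right)} - -49\right) = \left(62 - \frac{1}{5}\right) \left(- 16 \left(1 - 0\right) - -49\right) = \frac{309 \left(- 16 \left(1 + 0\right) + 49\right)}{5} = \frac{309 \left(\left(-16\right) 1 + 49\right)}{5} = \frac{309 \left(-16 + 49\right)}{5} = \frac{309}{5} \cdot 33 = \frac{10197}{5}$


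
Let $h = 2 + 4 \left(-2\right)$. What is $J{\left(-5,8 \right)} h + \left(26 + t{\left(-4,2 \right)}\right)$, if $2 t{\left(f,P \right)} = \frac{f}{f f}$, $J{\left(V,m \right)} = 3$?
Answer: $\frac{63}{8} \approx 7.875$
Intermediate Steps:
$h = -6$ ($h = 2 - 8 = -6$)
$t{\left(f,P \right)} = \frac{1}{2 f}$ ($t{\left(f,P \right)} = \frac{f \frac{1}{f f}}{2} = \frac{f \frac{1}{f^{2}}}{2} = \frac{1}{2 f}$)
$J{\left(-5,8 \right)} h + \left(26 + t{\left(-4,2 \right)}\right) = 3 \left(-6\right) + \left(26 + \frac{1}{2 \left(-4\right)}\right) = -18 + \left(26 + \frac{1}{2} \left(- \frac{1}{4}\right)\right) = -18 + \left(26 - \frac{1}{8}\right) = -18 + \frac{207}{8} = \frac{63}{8}$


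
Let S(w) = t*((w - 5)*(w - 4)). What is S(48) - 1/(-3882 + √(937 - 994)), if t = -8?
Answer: -76033076178/5023327 + I*√57/15069981 ≈ -15136.0 + 5.0099e-7*I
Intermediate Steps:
S(w) = -8*(-5 + w)*(-4 + w) (S(w) = -8*(w - 5)*(w - 4) = -8*(-5 + w)*(-4 + w))
S(48) - 1/(-3882 + √(937 - 994)) = (-160 - 8*48² + 72*48) - 1/(-3882 + √(937 - 994)) = (-160 - 8*2304 + 3456) - 1/(-3882 + √(-57)) = (-160 - 18432 + 3456) - 1/(-3882 + I*√57) = -15136 - 1/(-3882 + I*√57)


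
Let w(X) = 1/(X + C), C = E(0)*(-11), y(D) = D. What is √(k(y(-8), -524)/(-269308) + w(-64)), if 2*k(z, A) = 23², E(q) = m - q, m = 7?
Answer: I*√11642441355870/37972428 ≈ 0.089857*I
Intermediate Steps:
E(q) = 7 - q
k(z, A) = 529/2 (k(z, A) = (½)*23² = (½)*529 = 529/2)
C = -77 (C = (7 - 1*0)*(-11) = (7 + 0)*(-11) = 7*(-11) = -77)
w(X) = 1/(-77 + X) (w(X) = 1/(X - 77) = 1/(-77 + X))
√(k(y(-8), -524)/(-269308) + w(-64)) = √((529/2)/(-269308) + 1/(-77 - 64)) = √((529/2)*(-1/269308) + 1/(-141)) = √(-529/538616 - 1/141) = √(-613205/75944856) = I*√11642441355870/37972428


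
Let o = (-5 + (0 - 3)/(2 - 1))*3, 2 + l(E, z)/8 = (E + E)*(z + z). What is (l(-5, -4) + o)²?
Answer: 360000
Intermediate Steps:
l(E, z) = -16 + 32*E*z (l(E, z) = -16 + 8*((E + E)*(z + z)) = -16 + 8*((2*E)*(2*z)) = -16 + 8*(4*E*z) = -16 + 32*E*z)
o = -24 (o = (-5 - 3/1)*3 = (-5 - 3*1)*3 = (-5 - 3)*3 = -8*3 = -24)
(l(-5, -4) + o)² = ((-16 + 32*(-5)*(-4)) - 24)² = ((-16 + 640) - 24)² = (624 - 24)² = 600² = 360000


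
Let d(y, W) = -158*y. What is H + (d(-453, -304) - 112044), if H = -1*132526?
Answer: -172996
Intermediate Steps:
H = -132526
H + (d(-453, -304) - 112044) = -132526 + (-158*(-453) - 112044) = -132526 + (71574 - 112044) = -132526 - 40470 = -172996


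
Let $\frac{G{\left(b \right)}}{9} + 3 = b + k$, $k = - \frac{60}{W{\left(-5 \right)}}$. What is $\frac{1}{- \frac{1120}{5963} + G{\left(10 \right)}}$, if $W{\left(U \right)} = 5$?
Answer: $- \frac{5963}{269455} \approx -0.02213$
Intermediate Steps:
$k = -12$ ($k = - \frac{60}{5} = \left(-60\right) \frac{1}{5} = -12$)
$G{\left(b \right)} = -135 + 9 b$ ($G{\left(b \right)} = -27 + 9 \left(b - 12\right) = -27 + 9 \left(-12 + b\right) = -27 + \left(-108 + 9 b\right) = -135 + 9 b$)
$\frac{1}{- \frac{1120}{5963} + G{\left(10 \right)}} = \frac{1}{- \frac{1120}{5963} + \left(-135 + 9 \cdot 10\right)} = \frac{1}{\left(-1120\right) \frac{1}{5963} + \left(-135 + 90\right)} = \frac{1}{- \frac{1120}{5963} - 45} = \frac{1}{- \frac{269455}{5963}} = - \frac{5963}{269455}$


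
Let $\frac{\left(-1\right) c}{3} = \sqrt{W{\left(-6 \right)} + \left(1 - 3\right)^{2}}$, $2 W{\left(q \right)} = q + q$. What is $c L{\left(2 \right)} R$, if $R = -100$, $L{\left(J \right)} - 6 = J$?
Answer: $2400 i \sqrt{2} \approx 3394.1 i$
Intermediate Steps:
$L{\left(J \right)} = 6 + J$
$W{\left(q \right)} = q$ ($W{\left(q \right)} = \frac{q + q}{2} = \frac{2 q}{2} = q$)
$c = - 3 i \sqrt{2}$ ($c = - 3 \sqrt{-6 + \left(1 - 3\right)^{2}} = - 3 \sqrt{-6 + \left(-2\right)^{2}} = - 3 \sqrt{-6 + 4} = - 3 \sqrt{-2} = - 3 i \sqrt{2} \approx - 4.2426 i$)
$c L{\left(2 \right)} R = - 3 i \sqrt{2} \left(6 + 2\right) \left(-100\right) = - 3 i \sqrt{2} \cdot 8 \left(-100\right) = - 24 i \sqrt{2} \left(-100\right) = 2400 i \sqrt{2}$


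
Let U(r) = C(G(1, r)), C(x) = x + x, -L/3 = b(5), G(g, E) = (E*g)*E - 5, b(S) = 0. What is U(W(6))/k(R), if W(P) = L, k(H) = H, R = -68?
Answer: 5/34 ≈ 0.14706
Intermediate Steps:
G(g, E) = -5 + g*E² (G(g, E) = g*E² - 5 = -5 + g*E²)
L = 0 (L = -3*0 = 0)
C(x) = 2*x
W(P) = 0
U(r) = -10 + 2*r² (U(r) = 2*(-5 + 1*r²) = 2*(-5 + r²) = -10 + 2*r²)
U(W(6))/k(R) = (-10 + 2*0²)/(-68) = (-10 + 2*0)*(-1/68) = (-10 + 0)*(-1/68) = -10*(-1/68) = 5/34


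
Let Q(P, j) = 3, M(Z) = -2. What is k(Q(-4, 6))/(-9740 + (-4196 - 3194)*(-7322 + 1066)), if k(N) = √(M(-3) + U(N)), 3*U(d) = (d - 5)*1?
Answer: I*√6/69333150 ≈ 3.5329e-8*I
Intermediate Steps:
U(d) = -5/3 + d/3 (U(d) = ((d - 5)*1)/3 = ((-5 + d)*1)/3 = (-5 + d)/3 = -5/3 + d/3)
k(N) = √(-11/3 + N/3) (k(N) = √(-2 + (-5/3 + N/3)) = √(-11/3 + N/3))
k(Q(-4, 6))/(-9740 + (-4196 - 3194)*(-7322 + 1066)) = (√(-33 + 3*3)/3)/(-9740 + (-4196 - 3194)*(-7322 + 1066)) = (√(-33 + 9)/3)/(-9740 - 7390*(-6256)) = (√(-24)/3)/(-9740 + 46231840) = ((2*I*√6)/3)/46222100 = (2*I*√6/3)/46222100 = I*√6/69333150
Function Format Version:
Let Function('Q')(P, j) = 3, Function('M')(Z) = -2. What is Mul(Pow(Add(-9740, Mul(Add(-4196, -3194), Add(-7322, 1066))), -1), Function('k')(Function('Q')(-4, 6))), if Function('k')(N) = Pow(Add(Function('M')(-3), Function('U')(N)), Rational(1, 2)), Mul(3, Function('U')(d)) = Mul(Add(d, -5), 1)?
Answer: Mul(Rational(1, 69333150), I, Pow(6, Rational(1, 2))) ≈ Mul(3.5329e-8, I)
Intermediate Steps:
Function('U')(d) = Add(Rational(-5, 3), Mul(Rational(1, 3), d)) (Function('U')(d) = Mul(Rational(1, 3), Mul(Add(d, -5), 1)) = Mul(Rational(1, 3), Mul(Add(-5, d), 1)) = Mul(Rational(1, 3), Add(-5, d)) = Add(Rational(-5, 3), Mul(Rational(1, 3), d)))
Function('k')(N) = Pow(Add(Rational(-11, 3), Mul(Rational(1, 3), N)), Rational(1, 2)) (Function('k')(N) = Pow(Add(-2, Add(Rational(-5, 3), Mul(Rational(1, 3), N))), Rational(1, 2)) = Pow(Add(Rational(-11, 3), Mul(Rational(1, 3), N)), Rational(1, 2)))
Mul(Pow(Add(-9740, Mul(Add(-4196, -3194), Add(-7322, 1066))), -1), Function('k')(Function('Q')(-4, 6))) = Mul(Pow(Add(-9740, Mul(Add(-4196, -3194), Add(-7322, 1066))), -1), Mul(Rational(1, 3), Pow(Add(-33, Mul(3, 3)), Rational(1, 2)))) = Mul(Pow(Add(-9740, Mul(-7390, -6256)), -1), Mul(Rational(1, 3), Pow(Add(-33, 9), Rational(1, 2)))) = Mul(Pow(Add(-9740, 46231840), -1), Mul(Rational(1, 3), Pow(-24, Rational(1, 2)))) = Mul(Pow(46222100, -1), Mul(Rational(1, 3), Mul(2, I, Pow(6, Rational(1, 2))))) = Mul(Rational(1, 46222100), Mul(Rational(2, 3), I, Pow(6, Rational(1, 2)))) = Mul(Rational(1, 69333150), I, Pow(6, Rational(1, 2)))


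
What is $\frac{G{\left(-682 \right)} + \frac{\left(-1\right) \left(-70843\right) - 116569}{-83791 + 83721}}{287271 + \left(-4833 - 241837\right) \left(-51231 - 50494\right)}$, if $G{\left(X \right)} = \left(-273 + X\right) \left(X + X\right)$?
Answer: $\frac{45614563}{878247755735} \approx 5.1938 \cdot 10^{-5}$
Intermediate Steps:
$G{\left(X \right)} = 2 X \left(-273 + X\right)$ ($G{\left(X \right)} = \left(-273 + X\right) 2 X = 2 X \left(-273 + X\right)$)
$\frac{G{\left(-682 \right)} + \frac{\left(-1\right) \left(-70843\right) - 116569}{-83791 + 83721}}{287271 + \left(-4833 - 241837\right) \left(-51231 - 50494\right)} = \frac{2 \left(-682\right) \left(-273 - 682\right) + \frac{\left(-1\right) \left(-70843\right) - 116569}{-83791 + 83721}}{287271 + \left(-4833 - 241837\right) \left(-51231 - 50494\right)} = \frac{2 \left(-682\right) \left(-955\right) + \frac{70843 - 116569}{-70}}{287271 - -25092505750} = \frac{1302620 - - \frac{22863}{35}}{287271 + 25092505750} = \frac{1302620 + \frac{22863}{35}}{25092793021} = \frac{45614563}{35} \cdot \frac{1}{25092793021} = \frac{45614563}{878247755735}$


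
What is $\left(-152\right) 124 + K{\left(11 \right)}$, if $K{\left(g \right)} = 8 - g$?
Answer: $-18851$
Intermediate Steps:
$\left(-152\right) 124 + K{\left(11 \right)} = \left(-152\right) 124 + \left(8 - 11\right) = -18848 + \left(8 - 11\right) = -18848 - 3 = -18851$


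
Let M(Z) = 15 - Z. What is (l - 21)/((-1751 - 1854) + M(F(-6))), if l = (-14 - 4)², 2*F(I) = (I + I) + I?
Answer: -303/3581 ≈ -0.084613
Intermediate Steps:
F(I) = 3*I/2 (F(I) = ((I + I) + I)/2 = (2*I + I)/2 = (3*I)/2 = 3*I/2)
l = 324 (l = (-18)² = 324)
(l - 21)/((-1751 - 1854) + M(F(-6))) = (324 - 21)/((-1751 - 1854) + (15 - 3*(-6)/2)) = 303/(-3605 + (15 - 1*(-9))) = 303/(-3605 + (15 + 9)) = 303/(-3605 + 24) = 303/(-3581) = 303*(-1/3581) = -303/3581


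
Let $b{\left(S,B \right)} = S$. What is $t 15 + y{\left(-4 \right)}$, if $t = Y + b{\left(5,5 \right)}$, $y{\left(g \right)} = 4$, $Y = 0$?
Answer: $79$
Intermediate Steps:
$t = 5$ ($t = 0 + 5 = 5$)
$t 15 + y{\left(-4 \right)} = 5 \cdot 15 + 4 = 75 + 4 = 79$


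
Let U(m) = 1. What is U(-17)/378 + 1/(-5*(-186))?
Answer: 109/29295 ≈ 0.0037208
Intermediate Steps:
U(-17)/378 + 1/(-5*(-186)) = 1/378 + 1/(-5*(-186)) = 1*(1/378) - 1/5*(-1/186) = 1/378 + 1/930 = 109/29295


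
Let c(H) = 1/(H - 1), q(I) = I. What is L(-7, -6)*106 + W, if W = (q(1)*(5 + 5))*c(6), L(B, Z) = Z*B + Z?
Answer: 3818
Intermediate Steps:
c(H) = 1/(-1 + H)
L(B, Z) = Z + B*Z (L(B, Z) = B*Z + Z = Z + B*Z)
W = 2 (W = (1*(5 + 5))/(-1 + 6) = (1*10)/5 = 10*(1/5) = 2)
L(-7, -6)*106 + W = -6*(1 - 7)*106 + 2 = -6*(-6)*106 + 2 = 36*106 + 2 = 3816 + 2 = 3818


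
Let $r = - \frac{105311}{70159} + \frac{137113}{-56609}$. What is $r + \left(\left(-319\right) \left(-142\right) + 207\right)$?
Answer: $\frac{180713479703289}{3971630831} \approx 45501.0$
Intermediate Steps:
$r = - \frac{15581261366}{3971630831}$ ($r = \left(-105311\right) \frac{1}{70159} + 137113 \left(- \frac{1}{56609}\right) = - \frac{105311}{70159} - \frac{137113}{56609} = - \frac{15581261366}{3971630831} \approx -3.9231$)
$r + \left(\left(-319\right) \left(-142\right) + 207\right) = - \frac{15581261366}{3971630831} + \left(\left(-319\right) \left(-142\right) + 207\right) = - \frac{15581261366}{3971630831} + \left(45298 + 207\right) = - \frac{15581261366}{3971630831} + 45505 = \frac{180713479703289}{3971630831}$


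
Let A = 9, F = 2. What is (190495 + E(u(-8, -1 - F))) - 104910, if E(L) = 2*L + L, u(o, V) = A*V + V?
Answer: 85495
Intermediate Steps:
u(o, V) = 10*V (u(o, V) = 9*V + V = 10*V)
E(L) = 3*L
(190495 + E(u(-8, -1 - F))) - 104910 = (190495 + 3*(10*(-1 - 1*2))) - 104910 = (190495 + 3*(10*(-1 - 2))) - 104910 = (190495 + 3*(10*(-3))) - 104910 = (190495 + 3*(-30)) - 104910 = (190495 - 90) - 104910 = 190405 - 104910 = 85495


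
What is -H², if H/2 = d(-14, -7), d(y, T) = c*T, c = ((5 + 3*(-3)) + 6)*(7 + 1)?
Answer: -50176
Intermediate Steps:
c = 16 (c = ((5 - 9) + 6)*8 = (-4 + 6)*8 = 2*8 = 16)
d(y, T) = 16*T
H = -224 (H = 2*(16*(-7)) = 2*(-112) = -224)
-H² = -1*(-224)² = -1*50176 = -50176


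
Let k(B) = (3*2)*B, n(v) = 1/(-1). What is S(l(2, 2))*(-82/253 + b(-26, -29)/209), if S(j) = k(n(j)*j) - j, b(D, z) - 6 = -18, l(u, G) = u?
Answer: 25676/4807 ≈ 5.3414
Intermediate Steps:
n(v) = -1
b(D, z) = -12 (b(D, z) = 6 - 18 = -12)
k(B) = 6*B
S(j) = -7*j (S(j) = 6*(-j) - j = -6*j - j = -7*j)
S(l(2, 2))*(-82/253 + b(-26, -29)/209) = (-7*2)*(-82/253 - 12/209) = -14*(-82*1/253 - 12*1/209) = -14*(-82/253 - 12/209) = -14*(-1834/4807) = 25676/4807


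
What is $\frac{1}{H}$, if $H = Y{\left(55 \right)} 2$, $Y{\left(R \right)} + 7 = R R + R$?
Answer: $\frac{1}{6146} \approx 0.00016271$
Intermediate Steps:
$Y{\left(R \right)} = -7 + R + R^{2}$ ($Y{\left(R \right)} = -7 + \left(R R + R\right) = -7 + \left(R^{2} + R\right) = -7 + \left(R + R^{2}\right) = -7 + R + R^{2}$)
$H = 6146$ ($H = \left(-7 + 55 + 55^{2}\right) 2 = \left(-7 + 55 + 3025\right) 2 = 3073 \cdot 2 = 6146$)
$\frac{1}{H} = \frac{1}{6146}$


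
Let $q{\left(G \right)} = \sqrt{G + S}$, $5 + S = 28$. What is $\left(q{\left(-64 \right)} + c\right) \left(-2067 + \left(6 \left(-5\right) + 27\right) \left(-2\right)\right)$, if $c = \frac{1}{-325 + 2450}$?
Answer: $- \frac{2061}{2125} - 2061 i \sqrt{41} \approx -0.96988 - 13197.0 i$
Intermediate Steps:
$S = 23$ ($S = -5 + 28 = 23$)
$q{\left(G \right)} = \sqrt{23 + G}$ ($q{\left(G \right)} = \sqrt{G + 23} = \sqrt{23 + G}$)
$c = \frac{1}{2125} \approx 0.00047059$
$\left(q{\left(-64 \right)} + c\right) \left(-2067 + \left(6 \left(-5\right) + 27\right) \left(-2\right)\right) = \left(\sqrt{23 - 64} + \frac{1}{2125}\right) \left(-2067 + \left(6 \left(-5\right) + 27\right) \left(-2\right)\right) = \left(\sqrt{-41} + \frac{1}{2125}\right) \left(-2067 + \left(-30 + 27\right) \left(-2\right)\right) = \left(i \sqrt{41} + \frac{1}{2125}\right) \left(-2067 - -6\right) = \left(\frac{1}{2125} + i \sqrt{41}\right) \left(-2067 + 6\right) = \left(\frac{1}{2125} + i \sqrt{41}\right) \left(-2061\right) = - \frac{2061}{2125} - 2061 i \sqrt{41}$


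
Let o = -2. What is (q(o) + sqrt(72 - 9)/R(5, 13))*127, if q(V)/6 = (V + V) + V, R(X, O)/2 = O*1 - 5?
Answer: -4572 + 381*sqrt(7)/16 ≈ -4509.0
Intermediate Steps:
R(X, O) = -10 + 2*O (R(X, O) = 2*(O*1 - 5) = 2*(O - 5) = 2*(-5 + O) = -10 + 2*O)
q(V) = 18*V (q(V) = 6*((V + V) + V) = 6*(2*V + V) = 6*(3*V) = 18*V)
(q(o) + sqrt(72 - 9)/R(5, 13))*127 = (18*(-2) + sqrt(72 - 9)/(-10 + 2*13))*127 = (-36 + sqrt(63)/(-10 + 26))*127 = (-36 + (3*sqrt(7))/16)*127 = (-36 + (3*sqrt(7))*(1/16))*127 = (-36 + 3*sqrt(7)/16)*127 = -4572 + 381*sqrt(7)/16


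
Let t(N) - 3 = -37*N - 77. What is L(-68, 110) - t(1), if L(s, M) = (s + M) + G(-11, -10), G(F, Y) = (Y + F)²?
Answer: 594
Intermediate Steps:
G(F, Y) = (F + Y)²
t(N) = -74 - 37*N (t(N) = 3 + (-37*N - 77) = 3 + (-77 - 37*N) = -74 - 37*N)
L(s, M) = 441 + M + s (L(s, M) = (s + M) + (-11 - 10)² = (M + s) + (-21)² = (M + s) + 441 = 441 + M + s)
L(-68, 110) - t(1) = (441 + 110 - 68) - (-74 - 37*1) = 483 - (-74 - 37) = 483 - 1*(-111) = 483 + 111 = 594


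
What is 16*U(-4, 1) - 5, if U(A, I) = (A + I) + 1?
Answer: -37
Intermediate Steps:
U(A, I) = 1 + A + I
16*U(-4, 1) - 5 = 16*(1 - 4 + 1) - 5 = 16*(-2) - 5 = -32 - 5 = -37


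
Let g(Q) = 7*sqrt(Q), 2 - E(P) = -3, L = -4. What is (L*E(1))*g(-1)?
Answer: -140*I ≈ -140.0*I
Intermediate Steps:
E(P) = 5 (E(P) = 2 - 1*(-3) = 2 + 3 = 5)
(L*E(1))*g(-1) = (-4*5)*(7*sqrt(-1)) = -140*I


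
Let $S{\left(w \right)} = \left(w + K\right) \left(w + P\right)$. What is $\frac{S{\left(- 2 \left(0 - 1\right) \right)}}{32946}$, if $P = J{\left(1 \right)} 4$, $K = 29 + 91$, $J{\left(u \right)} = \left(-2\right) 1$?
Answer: $- \frac{122}{5491} \approx -0.022218$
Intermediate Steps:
$J{\left(u \right)} = -2$
$K = 120$
$P = -8$ ($P = \left(-2\right) 4 = -8$)
$S{\left(w \right)} = \left(-8 + w\right) \left(120 + w\right)$ ($S{\left(w \right)} = \left(w + 120\right) \left(w - 8\right) = \left(120 + w\right) \left(-8 + w\right) = \left(-8 + w\right) \left(120 + w\right)$)
$\frac{S{\left(- 2 \left(0 - 1\right) \right)}}{32946} = \frac{-960 + \left(- 2 \left(0 - 1\right)\right)^{2} + 112 \left(- 2 \left(0 - 1\right)\right)}{32946} = \left(-960 + \left(\left(-2\right) \left(-1\right)\right)^{2} + 112 \left(\left(-2\right) \left(-1\right)\right)\right) \frac{1}{32946} = \left(-960 + 2^{2} + 112 \cdot 2\right) \frac{1}{32946} = \left(-960 + 4 + 224\right) \frac{1}{32946} = \left(-732\right) \frac{1}{32946} = - \frac{122}{5491}$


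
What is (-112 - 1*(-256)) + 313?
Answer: 457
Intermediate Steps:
(-112 - 1*(-256)) + 313 = (-112 + 256) + 313 = 144 + 313 = 457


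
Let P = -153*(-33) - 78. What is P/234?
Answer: 1657/78 ≈ 21.244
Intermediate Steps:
P = 4971 (P = 5049 - 78 = 4971)
P/234 = 4971/234 = 4971*(1/234) = 1657/78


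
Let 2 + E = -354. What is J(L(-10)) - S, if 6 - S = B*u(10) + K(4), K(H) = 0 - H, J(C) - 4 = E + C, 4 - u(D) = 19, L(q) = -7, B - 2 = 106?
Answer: -1989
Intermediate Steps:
B = 108 (B = 2 + 106 = 108)
u(D) = -15 (u(D) = 4 - 1*19 = 4 - 19 = -15)
E = -356 (E = -2 - 354 = -356)
J(C) = -352 + C (J(C) = 4 + (-356 + C) = -352 + C)
K(H) = -H
S = 1630 (S = 6 - (108*(-15) - 1*4) = 6 - (-1620 - 4) = 6 - 1*(-1624) = 6 + 1624 = 1630)
J(L(-10)) - S = (-352 - 7) - 1*1630 = -359 - 1630 = -1989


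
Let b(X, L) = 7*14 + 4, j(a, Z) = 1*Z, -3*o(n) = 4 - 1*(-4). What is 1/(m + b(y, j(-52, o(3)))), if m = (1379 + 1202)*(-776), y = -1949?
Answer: -1/2002754 ≈ -4.9931e-7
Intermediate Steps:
o(n) = -8/3 (o(n) = -(4 - 1*(-4))/3 = -(4 + 4)/3 = -1/3*8 = -8/3)
j(a, Z) = Z
m = -2002856 (m = 2581*(-776) = -2002856)
b(X, L) = 102 (b(X, L) = 98 + 4 = 102)
1/(m + b(y, j(-52, o(3)))) = 1/(-2002856 + 102) = 1/(-2002754) = -1/2002754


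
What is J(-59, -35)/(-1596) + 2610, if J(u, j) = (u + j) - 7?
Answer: 4165661/1596 ≈ 2610.1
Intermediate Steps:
J(u, j) = -7 + j + u (J(u, j) = (j + u) - 7 = -7 + j + u)
J(-59, -35)/(-1596) + 2610 = (-7 - 35 - 59)/(-1596) + 2610 = -101*(-1/1596) + 2610 = 101/1596 + 2610 = 4165661/1596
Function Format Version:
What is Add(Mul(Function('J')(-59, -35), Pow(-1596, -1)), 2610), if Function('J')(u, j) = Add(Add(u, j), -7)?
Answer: Rational(4165661, 1596) ≈ 2610.1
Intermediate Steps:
Function('J')(u, j) = Add(-7, j, u) (Function('J')(u, j) = Add(Add(j, u), -7) = Add(-7, j, u))
Add(Mul(Function('J')(-59, -35), Pow(-1596, -1)), 2610) = Add(Mul(Add(-7, -35, -59), Pow(-1596, -1)), 2610) = Add(Mul(-101, Rational(-1, 1596)), 2610) = Add(Rational(101, 1596), 2610) = Rational(4165661, 1596)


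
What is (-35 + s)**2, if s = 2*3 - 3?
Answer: 1024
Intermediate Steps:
s = 3 (s = 6 - 3 = 3)
(-35 + s)**2 = (-35 + 3)**2 = (-32)**2 = 1024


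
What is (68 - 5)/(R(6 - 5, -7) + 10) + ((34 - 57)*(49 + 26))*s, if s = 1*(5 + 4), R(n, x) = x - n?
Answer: -30987/2 ≈ -15494.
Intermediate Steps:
s = 9 (s = 1*9 = 9)
(68 - 5)/(R(6 - 5, -7) + 10) + ((34 - 57)*(49 + 26))*s = (68 - 5)/((-7 - (6 - 5)) + 10) + ((34 - 57)*(49 + 26))*9 = 63/((-7 - 1*1) + 10) - 23*75*9 = 63/((-7 - 1) + 10) - 1725*9 = 63/(-8 + 10) - 15525 = 63/2 - 15525 = -30987/2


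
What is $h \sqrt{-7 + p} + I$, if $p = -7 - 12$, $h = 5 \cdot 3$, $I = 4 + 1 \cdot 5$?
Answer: $9 + 15 i \sqrt{26} \approx 9.0 + 76.485 i$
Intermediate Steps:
$I = 9$ ($I = 4 + 5 = 9$)
$h = 15$
$p = -19$ ($p = -7 - 12 = -19$)
$h \sqrt{-7 + p} + I = 15 \sqrt{-7 - 19} + 9 = 15 \sqrt{-26} + 9 = 15 i \sqrt{26} + 9 = 9 + 15 i \sqrt{26}$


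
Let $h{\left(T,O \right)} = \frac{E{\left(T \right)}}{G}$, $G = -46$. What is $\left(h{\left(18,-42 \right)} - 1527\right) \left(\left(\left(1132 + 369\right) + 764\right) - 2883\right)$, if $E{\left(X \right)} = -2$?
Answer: $\frac{21704160}{23} \approx 9.4366 \cdot 10^{5}$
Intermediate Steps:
$h{\left(T,O \right)} = \frac{1}{23}$ ($h{\left(T,O \right)} = - \frac{2}{-46} = \left(-2\right) \left(- \frac{1}{46}\right) = \frac{1}{23}$)
$\left(h{\left(18,-42 \right)} - 1527\right) \left(\left(\left(1132 + 369\right) + 764\right) - 2883\right) = \left(\frac{1}{23} - 1527\right) \left(\left(\left(1132 + 369\right) + 764\right) - 2883\right) = - \frac{35120 \left(\left(1501 + 764\right) - 2883\right)}{23} = - \frac{35120 \left(2265 - 2883\right)}{23} = \left(- \frac{35120}{23}\right) \left(-618\right) = \frac{21704160}{23}$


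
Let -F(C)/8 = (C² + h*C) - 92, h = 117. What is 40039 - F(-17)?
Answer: 25703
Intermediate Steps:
F(C) = 736 - 936*C - 8*C² (F(C) = -8*((C² + 117*C) - 92) = -8*(-92 + C² + 117*C) = 736 - 936*C - 8*C²)
40039 - F(-17) = 40039 - (736 - 936*(-17) - 8*(-17)²) = 40039 - (736 + 15912 - 8*289) = 40039 - (736 + 15912 - 2312) = 40039 - 1*14336 = 40039 - 14336 = 25703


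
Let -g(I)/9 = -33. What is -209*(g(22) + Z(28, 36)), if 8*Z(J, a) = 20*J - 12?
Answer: -152779/2 ≈ -76390.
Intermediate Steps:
Z(J, a) = -3/2 + 5*J/2 (Z(J, a) = (20*J - 12)/8 = (-12 + 20*J)/8 = -3/2 + 5*J/2)
g(I) = 297 (g(I) = -9*(-33) = 297)
-209*(g(22) + Z(28, 36)) = -209*(297 + (-3/2 + (5/2)*28)) = -209*(297 + (-3/2 + 70)) = -209*(297 + 137/2) = -209*731/2 = -152779/2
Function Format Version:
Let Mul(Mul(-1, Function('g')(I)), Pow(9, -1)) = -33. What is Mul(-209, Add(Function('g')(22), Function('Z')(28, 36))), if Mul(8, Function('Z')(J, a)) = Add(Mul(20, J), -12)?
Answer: Rational(-152779, 2) ≈ -76390.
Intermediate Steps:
Function('Z')(J, a) = Add(Rational(-3, 2), Mul(Rational(5, 2), J)) (Function('Z')(J, a) = Mul(Rational(1, 8), Add(Mul(20, J), -12)) = Mul(Rational(1, 8), Add(-12, Mul(20, J))) = Add(Rational(-3, 2), Mul(Rational(5, 2), J)))
Function('g')(I) = 297 (Function('g')(I) = Mul(-9, -33) = 297)
Mul(-209, Add(Function('g')(22), Function('Z')(28, 36))) = Mul(-209, Add(297, Add(Rational(-3, 2), Mul(Rational(5, 2), 28)))) = Mul(-209, Add(297, Add(Rational(-3, 2), 70))) = Mul(-209, Add(297, Rational(137, 2))) = Mul(-209, Rational(731, 2)) = Rational(-152779, 2)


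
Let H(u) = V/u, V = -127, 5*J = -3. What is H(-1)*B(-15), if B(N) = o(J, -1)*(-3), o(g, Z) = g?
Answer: 1143/5 ≈ 228.60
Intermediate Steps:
J = -3/5 (J = (1/5)*(-3) = -3/5 ≈ -0.60000)
B(N) = 9/5 (B(N) = -3/5*(-3) = 9/5)
H(u) = -127/u
H(-1)*B(-15) = -127/(-1)*(9/5) = -127*(-1)*(9/5) = 127*(9/5) = 1143/5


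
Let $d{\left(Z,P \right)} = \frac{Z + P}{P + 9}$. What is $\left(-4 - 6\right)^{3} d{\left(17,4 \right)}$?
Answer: $- \frac{21000}{13} \approx -1615.4$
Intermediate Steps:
$d{\left(Z,P \right)} = \frac{P + Z}{9 + P}$
$\left(-4 - 6\right)^{3} d{\left(17,4 \right)} = \left(-4 - 6\right)^{3} \frac{4 + 17}{9 + 4} = \left(-4 - 6\right)^{3} \cdot \frac{1}{13} \cdot 21 = \left(-10\right)^{3} \cdot \frac{1}{13} \cdot 21 = \left(-1000\right) \frac{21}{13} = - \frac{21000}{13}$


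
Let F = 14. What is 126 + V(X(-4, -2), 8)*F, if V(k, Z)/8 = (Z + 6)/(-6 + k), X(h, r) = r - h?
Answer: -266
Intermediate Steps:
V(k, Z) = 8*(6 + Z)/(-6 + k) (V(k, Z) = 8*((Z + 6)/(-6 + k)) = 8*((6 + Z)/(-6 + k)) = 8*(6 + Z)/(-6 + k))
126 + V(X(-4, -2), 8)*F = 126 + (8*(6 + 8)/(-6 + (-2 - 1*(-4))))*14 = 126 + (8*14/(-6 + (-2 + 4)))*14 = 126 + (8*14/(-6 + 2))*14 = 126 + (8*14/(-4))*14 = 126 + (8*(-1/4)*14)*14 = 126 - 28*14 = 126 - 392 = -266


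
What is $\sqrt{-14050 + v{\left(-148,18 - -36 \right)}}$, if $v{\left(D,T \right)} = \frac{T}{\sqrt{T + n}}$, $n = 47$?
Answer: $\frac{\sqrt{-143324050 + 5454 \sqrt{101}}}{101} \approx 118.51 i$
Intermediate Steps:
$v{\left(D,T \right)} = \frac{T}{\sqrt{47 + T}}$ ($v{\left(D,T \right)} = \frac{T}{\sqrt{T + 47}} = \frac{T}{\sqrt{47 + T}}$)
$\sqrt{-14050 + v{\left(-148,18 - -36 \right)}} = \sqrt{-14050 + \frac{18 - -36}{\sqrt{47 + \left(18 - -36\right)}}} = \sqrt{-14050 + \frac{18 + 36}{\sqrt{47 + \left(18 + 36\right)}}} = \sqrt{-14050 + \frac{54}{\sqrt{47 + 54}}} = \sqrt{-14050 + \frac{54}{\sqrt{101}}} = \sqrt{-14050 + 54 \frac{\sqrt{101}}{101}} = \sqrt{-14050 + \frac{54 \sqrt{101}}{101}}$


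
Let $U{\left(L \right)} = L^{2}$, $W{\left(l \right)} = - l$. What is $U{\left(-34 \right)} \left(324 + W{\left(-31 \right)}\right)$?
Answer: $410380$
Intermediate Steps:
$U{\left(-34 \right)} \left(324 + W{\left(-31 \right)}\right) = \left(-34\right)^{2} \left(324 - -31\right) = 1156 \left(324 + 31\right) = 1156 \cdot 355 = 410380$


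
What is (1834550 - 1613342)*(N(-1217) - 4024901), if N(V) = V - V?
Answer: -890340300408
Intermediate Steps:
N(V) = 0
(1834550 - 1613342)*(N(-1217) - 4024901) = (1834550 - 1613342)*(0 - 4024901) = 221208*(-4024901) = -890340300408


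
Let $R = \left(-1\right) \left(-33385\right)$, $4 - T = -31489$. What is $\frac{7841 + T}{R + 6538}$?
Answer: $\frac{39334}{39923} \approx 0.98525$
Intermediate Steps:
$T = 31493$ ($T = 4 - -31489 = 4 + 31489 = 31493$)
$R = 33385$
$\frac{7841 + T}{R + 6538} = \frac{7841 + 31493}{33385 + 6538} = \frac{39334}{39923}$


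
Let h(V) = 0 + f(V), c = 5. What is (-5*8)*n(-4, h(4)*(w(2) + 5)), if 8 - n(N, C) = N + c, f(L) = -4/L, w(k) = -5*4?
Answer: -280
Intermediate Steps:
w(k) = -20
h(V) = -4/V (h(V) = 0 - 4/V = -4/V)
n(N, C) = 3 - N (n(N, C) = 8 - (N + 5) = 8 - (5 + N) = 8 + (-5 - N) = 3 - N)
(-5*8)*n(-4, h(4)*(w(2) + 5)) = (-5*8)*(3 - 1*(-4)) = -40*(3 + 4) = -40*7 = -280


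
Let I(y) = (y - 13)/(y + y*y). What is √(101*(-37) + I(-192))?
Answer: I*√78525907737/4584 ≈ 61.131*I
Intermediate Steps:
I(y) = (-13 + y)/(y + y²)
√(101*(-37) + I(-192)) = √(101*(-37) + (-13 - 192)/((-192)*(1 - 192))) = √(-3737 - 1/192*(-205)/(-191)) = √(-3737 - 1/192*(-1/191)*(-205)) = √(-3737 - 205/36672) = √(-137043469/36672) = I*√78525907737/4584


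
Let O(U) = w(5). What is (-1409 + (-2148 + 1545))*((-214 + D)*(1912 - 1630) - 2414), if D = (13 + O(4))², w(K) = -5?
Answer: 89964568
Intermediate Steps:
O(U) = -5
D = 64 (D = (13 - 5)² = 8² = 64)
(-1409 + (-2148 + 1545))*((-214 + D)*(1912 - 1630) - 2414) = (-1409 + (-2148 + 1545))*((-214 + 64)*(1912 - 1630) - 2414) = (-1409 - 603)*(-150*282 - 2414) = -2012*(-42300 - 2414) = -2012*(-44714) = 89964568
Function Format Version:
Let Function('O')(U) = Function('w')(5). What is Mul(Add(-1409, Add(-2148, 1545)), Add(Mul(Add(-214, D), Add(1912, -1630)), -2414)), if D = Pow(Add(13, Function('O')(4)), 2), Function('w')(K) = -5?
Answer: 89964568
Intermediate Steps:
Function('O')(U) = -5
D = 64 (D = Pow(Add(13, -5), 2) = Pow(8, 2) = 64)
Mul(Add(-1409, Add(-2148, 1545)), Add(Mul(Add(-214, D), Add(1912, -1630)), -2414)) = Mul(Add(-1409, Add(-2148, 1545)), Add(Mul(Add(-214, 64), Add(1912, -1630)), -2414)) = Mul(Add(-1409, -603), Add(Mul(-150, 282), -2414)) = Mul(-2012, Add(-42300, -2414)) = Mul(-2012, -44714) = 89964568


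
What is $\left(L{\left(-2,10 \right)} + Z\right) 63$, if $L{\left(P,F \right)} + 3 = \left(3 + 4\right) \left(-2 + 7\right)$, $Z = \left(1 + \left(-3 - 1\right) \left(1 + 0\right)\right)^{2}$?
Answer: $2583$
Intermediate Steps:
$Z = 9$ ($Z = \left(1 - 4\right)^{2} = \left(-3\right)^{2} = 9$)
$L{\left(P,F \right)} = 32$ ($L{\left(P,F \right)} = -3 + \left(3 + 4\right) \left(-2 + 7\right) = -3 + 7 \cdot 5 = -3 + 35 = 32$)
$\left(L{\left(-2,10 \right)} + Z\right) 63 = \left(32 + 9\right) 63 = 41 \cdot 63 = 2583$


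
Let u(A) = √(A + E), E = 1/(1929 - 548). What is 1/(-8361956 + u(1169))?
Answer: -5773930618/48281353773961613 - √2229472590/96562707547923226 ≈ -1.1959e-7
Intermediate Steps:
E = 1/1381 ≈ 0.00072411
u(A) = √(1/1381 + A) (u(A) = √(A + 1/1381) = √(1/1381 + A))
1/(-8361956 + u(1169)) = 1/(-8361956 + √(1381 + 1907161*1169)/1381) = 1/(-8361956 + √(1381 + 2229471209)/1381) = 1/(-8361956 + √2229472590/1381)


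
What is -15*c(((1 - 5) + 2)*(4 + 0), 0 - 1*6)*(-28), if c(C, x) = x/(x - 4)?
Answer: 252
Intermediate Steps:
c(C, x) = x/(-4 + x)
-15*c(((1 - 5) + 2)*(4 + 0), 0 - 1*6)*(-28) = -15*(0 - 1*6)/(-4 + (0 - 1*6))*(-28) = -15*(0 - 6)/(-4 + (0 - 6))*(-28) = -(-90)/(-4 - 6)*(-28) = -(-90)/(-10)*(-28) = -(-90)*(-1)/10*(-28) = -15*3/5*(-28) = -9*(-28) = 252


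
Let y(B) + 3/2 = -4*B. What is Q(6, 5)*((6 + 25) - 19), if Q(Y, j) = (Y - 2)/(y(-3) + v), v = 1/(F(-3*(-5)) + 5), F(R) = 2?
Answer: 672/149 ≈ 4.5101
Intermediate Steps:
y(B) = -3/2 - 4*B
v = ⅐ (v = 1/(2 + 5) = 1/7 = ⅐ ≈ 0.14286)
Q(Y, j) = -28/149 + 14*Y/149 (Q(Y, j) = (Y - 2)/((-3/2 - 4*(-3)) + ⅐) = (-2 + Y)/((-3/2 + 12) + ⅐) = (-2 + Y)/(21/2 + ⅐) = (-2 + Y)/(149/14) = (-2 + Y)*(14/149) = -28/149 + 14*Y/149)
Q(6, 5)*((6 + 25) - 19) = (-28/149 + (14/149)*6)*((6 + 25) - 19) = (-28/149 + 84/149)*(31 - 19) = (56/149)*12 = 672/149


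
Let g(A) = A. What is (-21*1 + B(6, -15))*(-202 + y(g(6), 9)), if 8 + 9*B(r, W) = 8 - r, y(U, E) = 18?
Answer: 11960/3 ≈ 3986.7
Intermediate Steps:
B(r, W) = -r/9 (B(r, W) = -8/9 + (8 - r)/9 = -8/9 + (8/9 - r/9) = -r/9)
(-21*1 + B(6, -15))*(-202 + y(g(6), 9)) = (-21*1 - 1/9*6)*(-202 + 18) = (-21 - 2/3)*(-184) = -65/3*(-184) = 11960/3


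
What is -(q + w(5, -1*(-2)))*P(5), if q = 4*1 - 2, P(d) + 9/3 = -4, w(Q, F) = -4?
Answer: -14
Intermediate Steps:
P(d) = -7 (P(d) = -3 - 4 = -7)
q = 2 (q = 4 - 2 = 2)
-(q + w(5, -1*(-2)))*P(5) = -(2 - 4)*(-7) = -(-2)*(-7) = -1*14 = -14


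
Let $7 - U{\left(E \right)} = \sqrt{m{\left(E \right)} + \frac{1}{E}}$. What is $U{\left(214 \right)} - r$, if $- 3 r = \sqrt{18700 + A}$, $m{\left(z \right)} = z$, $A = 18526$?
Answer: $7 - \frac{\sqrt{9800558}}{214} + \frac{\sqrt{37226}}{3} \approx 56.685$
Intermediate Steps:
$r = - \frac{\sqrt{37226}}{3}$ ($r = - \frac{\sqrt{18700 + 18526}}{3} = - \frac{\sqrt{37226}}{3} \approx -64.313$)
$U{\left(E \right)} = 7 - \sqrt{E + \frac{1}{E}}$
$U{\left(214 \right)} - r = \left(7 - \sqrt{214 + \frac{1}{214}}\right) - - \frac{\sqrt{37226}}{3} = \left(7 - \sqrt{214 + \frac{1}{214}}\right) + \frac{\sqrt{37226}}{3} = \left(7 - \sqrt{\frac{45797}{214}}\right) + \frac{\sqrt{37226}}{3} = \left(7 - \frac{\sqrt{9800558}}{214}\right) + \frac{\sqrt{37226}}{3} = 7 - \frac{\sqrt{9800558}}{214} + \frac{\sqrt{37226}}{3}$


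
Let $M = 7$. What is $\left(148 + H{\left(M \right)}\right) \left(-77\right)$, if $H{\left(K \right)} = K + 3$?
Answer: $-12166$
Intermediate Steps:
$H{\left(K \right)} = 3 + K$
$\left(148 + H{\left(M \right)}\right) \left(-77\right) = \left(148 + \left(3 + 7\right)\right) \left(-77\right) = \left(148 + 10\right) \left(-77\right) = 158 \left(-77\right) = -12166$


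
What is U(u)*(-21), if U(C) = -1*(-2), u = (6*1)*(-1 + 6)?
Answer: -42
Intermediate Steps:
u = 30 (u = 6*5 = 30)
U(C) = 2
U(u)*(-21) = 2*(-21) = -42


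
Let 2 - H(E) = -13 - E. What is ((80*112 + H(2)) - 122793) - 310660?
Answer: -424476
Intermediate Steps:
H(E) = 15 + E (H(E) = 2 - (-13 - E) = 2 + (13 + E) = 15 + E)
((80*112 + H(2)) - 122793) - 310660 = ((80*112 + (15 + 2)) - 122793) - 310660 = ((8960 + 17) - 122793) - 310660 = (8977 - 122793) - 310660 = -113816 - 310660 = -424476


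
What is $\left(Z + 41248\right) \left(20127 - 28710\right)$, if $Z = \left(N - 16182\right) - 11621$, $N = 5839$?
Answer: $-165514572$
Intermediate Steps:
$Z = -21964$ ($Z = \left(5839 - 16182\right) - 11621 = -10343 - 11621 = -21964$)
$\left(Z + 41248\right) \left(20127 - 28710\right) = \left(-21964 + 41248\right) \left(20127 - 28710\right) = 19284 \left(-8583\right) = -165514572$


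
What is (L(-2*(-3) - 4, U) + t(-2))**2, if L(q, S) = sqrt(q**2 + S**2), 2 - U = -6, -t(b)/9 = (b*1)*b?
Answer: 1364 - 144*sqrt(17) ≈ 770.27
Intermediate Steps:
t(b) = -9*b**2 (t(b) = -9*b*1*b = -9*b*b = -9*b**2)
U = 8 (U = 2 - 1*(-6) = 2 + 6 = 8)
L(q, S) = sqrt(S**2 + q**2)
(L(-2*(-3) - 4, U) + t(-2))**2 = (sqrt(8**2 + (-2*(-3) - 4)**2) - 9*(-2)**2)**2 = (sqrt(64 + (6 - 4)**2) - 9*4)**2 = (sqrt(64 + 2**2) - 36)**2 = (sqrt(64 + 4) - 36)**2 = (sqrt(68) - 36)**2 = (2*sqrt(17) - 36)**2 = (-36 + 2*sqrt(17))**2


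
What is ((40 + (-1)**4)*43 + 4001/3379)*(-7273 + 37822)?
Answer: 182108026722/3379 ≈ 5.3894e+7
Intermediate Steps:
((40 + (-1)**4)*43 + 4001/3379)*(-7273 + 37822) = ((40 + 1)*43 + 4001*(1/3379))*30549 = (41*43 + 4001/3379)*30549 = (1763 + 4001/3379)*30549 = (5961178/3379)*30549 = 182108026722/3379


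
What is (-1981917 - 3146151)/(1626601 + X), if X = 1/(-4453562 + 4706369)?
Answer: -324102871719/102804029752 ≈ -3.1526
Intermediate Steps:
X = 1/252807 ≈ 3.9556e-6
(-1981917 - 3146151)/(1626601 + X) = (-1981917 - 3146151)/(1626601 + 1/252807) = -5128068/411216119008/252807 = -5128068*252807/411216119008 = -324102871719/102804029752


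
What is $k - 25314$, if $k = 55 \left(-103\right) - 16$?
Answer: $-30995$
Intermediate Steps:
$k = -5681$ ($k = -5665 - 16 = -5681$)
$k - 25314 = -5681 - 25314 = -30995$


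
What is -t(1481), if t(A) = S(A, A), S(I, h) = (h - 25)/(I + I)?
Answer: -728/1481 ≈ -0.49156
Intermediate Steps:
S(I, h) = (-25 + h)/(2*I) (S(I, h) = (-25 + h)/((2*I)) = (-25 + h)*(1/(2*I)) = (-25 + h)/(2*I))
t(A) = (-25 + A)/(2*A)
-t(1481) = -(-25 + 1481)/(2*1481) = -1456/(2*1481) = -1*728/1481 = -728/1481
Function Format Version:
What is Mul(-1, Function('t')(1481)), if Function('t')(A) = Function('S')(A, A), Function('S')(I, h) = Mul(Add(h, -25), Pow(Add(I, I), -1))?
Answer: Rational(-728, 1481) ≈ -0.49156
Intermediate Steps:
Function('S')(I, h) = Mul(Rational(1, 2), Pow(I, -1), Add(-25, h)) (Function('S')(I, h) = Mul(Add(-25, h), Pow(Mul(2, I), -1)) = Mul(Add(-25, h), Mul(Rational(1, 2), Pow(I, -1))) = Mul(Rational(1, 2), Pow(I, -1), Add(-25, h)))
Function('t')(A) = Mul(Rational(1, 2), Pow(A, -1), Add(-25, A))
Mul(-1, Function('t')(1481)) = Mul(-1, Mul(Rational(1, 2), Pow(1481, -1), Add(-25, 1481))) = Mul(-1, Mul(Rational(1, 2), Rational(1, 1481), 1456)) = Mul(-1, Rational(728, 1481)) = Rational(-728, 1481)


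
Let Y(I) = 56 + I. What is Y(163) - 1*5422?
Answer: -5203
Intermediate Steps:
Y(163) - 1*5422 = (56 + 163) - 1*5422 = 219 - 5422 = -5203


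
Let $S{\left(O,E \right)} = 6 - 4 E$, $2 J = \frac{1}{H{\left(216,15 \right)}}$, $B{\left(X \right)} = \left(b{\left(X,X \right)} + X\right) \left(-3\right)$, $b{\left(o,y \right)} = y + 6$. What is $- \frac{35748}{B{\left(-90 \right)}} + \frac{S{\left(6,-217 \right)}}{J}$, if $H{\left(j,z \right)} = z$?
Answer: $\frac{758394}{29} \approx 26152.0$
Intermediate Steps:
$b{\left(o,y \right)} = 6 + y$
$B{\left(X \right)} = -18 - 6 X$ ($B{\left(X \right)} = \left(\left(6 + X\right) + X\right) \left(-3\right) = \left(6 + 2 X\right) \left(-3\right) = -18 - 6 X$)
$J = \frac{1}{30}$ ($J = \frac{1}{2 \cdot 15} = \frac{1}{2} \cdot \frac{1}{15} = \frac{1}{30} \approx 0.033333$)
$- \frac{35748}{B{\left(-90 \right)}} + \frac{S{\left(6,-217 \right)}}{J} = - \frac{35748}{-18 - -540} + \left(6 - -868\right) \frac{1}{\frac{1}{30}} = - \frac{35748}{-18 + 540} + \left(6 + 868\right) 30 = - \frac{35748}{522} + 874 \cdot 30 = \left(-35748\right) \frac{1}{522} + 26220 = - \frac{1986}{29} + 26220 = \frac{758394}{29}$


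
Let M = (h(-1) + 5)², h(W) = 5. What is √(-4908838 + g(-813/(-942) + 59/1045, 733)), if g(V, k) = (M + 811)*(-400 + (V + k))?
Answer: I*√495778062759141470/328130 ≈ 2145.8*I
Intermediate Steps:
M = 100 (M = (5 + 5)² = 10² = 100)
g(V, k) = -364400 + 911*V + 911*k (g(V, k) = (100 + 811)*(-400 + (V + k)) = 911*(-400 + V + k) = -364400 + 911*V + 911*k)
√(-4908838 + g(-813/(-942) + 59/1045, 733)) = √(-4908838 + (-364400 + 911*(-813/(-942) + 59/1045) + 911*733)) = √(-4908838 + (-364400 + 911*(-813*(-1/942) + 59*(1/1045)) + 667763)) = √(-4908838 + (-364400 + 911*(271/314 + 59/1045) + 667763)) = √(-4908838 + (-364400 + 911*(301721/328130) + 667763)) = √(-4908838 + (-364400 + 274867831/328130 + 667763)) = √(-4908838 + 99817369021/328130) = √(-1510919643919/328130) = I*√495778062759141470/328130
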